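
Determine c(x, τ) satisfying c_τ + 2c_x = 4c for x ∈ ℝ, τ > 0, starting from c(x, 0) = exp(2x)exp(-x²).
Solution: Substitute c = exp(2x)u, i.e. u = exp(-2x)c.
By the product rule, c_x = exp(2x)(u_x + 2u), c_τ = exp(2x)u_τ.
Substituting into the PDE and dividing by exp(2x): u_τ + 2(u_x + 2u) = 4u.
The lower-order terms cancel, leaving the standard advection equation u_τ + 2u_x = 0.
Initial data for u: u(x,0) = exp(-2x)c(x,0) = exp(-x²).
Solve for u:
  By method of characteristics (waves move right with speed 2):
  Along characteristics x - 2τ = const, u is constant, so u(x,τ) = f(x - 2τ) with f = u(·, 0).
Hence u(x,τ) = exp(-(x - 2τ)²).
Transform back: c(x,τ) = exp(2x)u(x,τ).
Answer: c(x, τ) = exp(2x)exp(-(x - 2τ)²)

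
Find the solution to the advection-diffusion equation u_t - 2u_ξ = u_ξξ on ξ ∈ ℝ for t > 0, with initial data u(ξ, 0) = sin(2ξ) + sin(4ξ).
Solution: Change to a moving frame: let η = ξ + 2t, σ = t and write u(ξ,t) = w(η,σ).
By the chain rule u_t = w_σ + 2w_η, u_ξ = w_η, u_ξξ = w_ηη.
Then u_t - 2u_ξ = w_σ: the advection term cancels and the PDE becomes the heat equation w_σ = w_ηη on η ∈ ℝ.
Initial data: w(η,0) = u(η,0) = sin(2η) + sin(4η).
On η ∈ ℝ each mode satisfies (sin(nη))″ = -n² sin(nη), so exp(-n²σ) sin(nη) solves the heat equation; by superposition w(η,σ) = Σ c_n exp(-n²σ) sin(nη).
Reading off the coefficients: c_2=1, c_4=1, so w(η,σ) = exp(-4σ)sin(2η) + exp(-16σ)sin(4η).
Substituting back η = ξ + 2t, σ = t: u(ξ,t) = w(ξ + 2t, t).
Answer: u(ξ, t) = exp(-4t)sin(4t + 2ξ) + exp(-16t)sin(8t + 4ξ)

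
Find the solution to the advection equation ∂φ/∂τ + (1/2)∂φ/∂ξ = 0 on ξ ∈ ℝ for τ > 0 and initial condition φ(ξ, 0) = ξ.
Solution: By characteristics (dξ/dτ = 1/2), φ(ξ,τ) = f(ξ - (1/2)τ) with f = φ(·, 0).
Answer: φ(ξ, τ) = ξ - (1/2)τ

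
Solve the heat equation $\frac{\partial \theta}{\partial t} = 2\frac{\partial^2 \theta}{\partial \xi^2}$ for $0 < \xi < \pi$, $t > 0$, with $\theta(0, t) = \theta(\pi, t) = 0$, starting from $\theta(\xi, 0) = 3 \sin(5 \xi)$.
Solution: Using separation of variables $\theta = X(\xi)G(t)$:
Eigenfunctions: $\sin(n\xi)$, $n = 1, 2, 3, \ldots$
General solution: $\theta(\xi, t) = \sum c_n \sin(n\xi) e^{-2n^2 t}$
Matching $\theta(\xi,0) = 3 \sin(5 \xi)$ term by term: $c_5=3$.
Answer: $\theta(\xi, t) = 3 e^{-50 t} \sin(5 \xi)$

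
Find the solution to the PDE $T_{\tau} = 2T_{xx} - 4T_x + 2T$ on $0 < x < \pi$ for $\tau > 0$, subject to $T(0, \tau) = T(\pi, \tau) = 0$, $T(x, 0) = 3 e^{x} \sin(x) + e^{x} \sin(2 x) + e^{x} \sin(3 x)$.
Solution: Substitute $T = e^{x}u$, i.e. $u = e^{-x}T$.
By the product rule, $T_x = e^{x}(u_x + u)$, $T_{xx} = e^{x}(u_{xx} + 2u_x + u)$, $T_{\tau} = e^{x}u_{\tau}$.
Substituting into the PDE and dividing by $e^{x}$: $u_{\tau} = 2(u_{xx} + 2u_x + u) - 4(u_x + u) + 2u$.
The lower-order terms cancel, leaving the standard heat equation $u_{\tau} = 2u_{xx}$.
Initial data for $u$: $u(x,0) = e^{-x}T(x,0) = 3 \sin(x) + \sin(2 x) + \sin(3 x)$. The boundary conditions carry over: $u(0,\tau) = u(\pi,\tau) = 0$.
Solve for $u$:
  Using separation of variables $u = X(x)G(\tau)$:
  Eigenfunctions: $\sin(nx)$, $n = 1, 2, 3, \ldots$
  General solution: $u(x, \tau) = \sum c_n \sin(nx) e^{-2n^2 \tau}$
  Matching $u(x,0) = 3 \sin(x) + \sin(2 x) + \sin(3 x)$ term by term: $c_1=3, c_2=1, c_3=1$.
Hence $u(x,\tau) = 3 e^{-2 \tau} \sin(x) + e^{-8 \tau} \sin(2 x) + e^{-18 \tau} \sin(3 x)$.
Transform back: $T(x,\tau) = e^{x}u(x,\tau)$.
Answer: $T(x, \tau) = 3 e^{-2 \tau} e^{x} \sin(x) + e^{-8 \tau} e^{x} \sin(2 x) + e^{-18 \tau} e^{x} \sin(3 x)$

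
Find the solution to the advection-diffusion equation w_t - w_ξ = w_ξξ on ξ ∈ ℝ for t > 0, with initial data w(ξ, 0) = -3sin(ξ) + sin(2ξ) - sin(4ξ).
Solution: Moving frame: η = ξ + t, σ = t, w = u(η,σ), so w_t = u_σ + u_η and w_ξξ = u_ηη.
Hence w_t - w_ξ = u_σ and the PDE becomes the heat equation u_σ = u_ηη on η ∈ ℝ.
Initial data: u(η,0) = w(η,0) = -3sin(η) + sin(2η) - sin(4η). Each mode sin(nη) decays as exp(-n²σ) on ℝ, so u(η,σ) = Σ c_n exp(-n²σ) sin(nη) with c_1=-3, c_2=1, c_4=-1: u(η,σ) = -3exp(-σ)sin(η) + exp(-4σ)sin(2η) - exp(-16σ)sin(4η).
Substituting back: w(ξ,t) = u(ξ + t, t).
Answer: w(ξ, t) = -3exp(-t)sin(t + ξ) + exp(-4t)sin(2t + 2ξ) - exp(-16t)sin(4t + 4ξ)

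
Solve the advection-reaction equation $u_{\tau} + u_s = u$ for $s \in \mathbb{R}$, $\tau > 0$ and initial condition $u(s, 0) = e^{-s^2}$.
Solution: Substitute $u = e^{\tau}w$, i.e. $w = e^{-\tau}u$.
By the product rule, $u_{\tau} = e^{\tau}(w_{\tau} + w)$, $u_s = e^{\tau}w_s$.
Substituting into the PDE and dividing by $e^{\tau}$: $w_{\tau} + w + w_s = w$.
The lower-order terms cancel, leaving the standard advection equation $w_{\tau} + w_s = 0$.
Initial data for $w$: $w(s,0) = u(s,0) = e^{-s^2}$.
Solve for $w$:
  By method of characteristics (waves move right with speed 1):
  Along characteristics $s - \tau =$ const, $w$ is constant, so $w(s,\tau) = f(s - \tau)$ with $f = w( \cdot , 0)$.
Hence $w(s,\tau) = e^{-(s - \tau)^2}$.
Transform back: $u(s,\tau) = e^{\tau}w(s,\tau)$.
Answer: $u(s, \tau) = e^{\tau} e^{-(-\tau + s)^2}$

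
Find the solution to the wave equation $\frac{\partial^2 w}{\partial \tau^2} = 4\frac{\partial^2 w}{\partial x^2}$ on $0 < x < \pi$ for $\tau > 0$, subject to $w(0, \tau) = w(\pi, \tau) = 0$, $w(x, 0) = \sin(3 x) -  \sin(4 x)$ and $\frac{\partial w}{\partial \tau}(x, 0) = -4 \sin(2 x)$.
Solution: Using separation of variables $w = X(x)T(\tau)$:
Eigenfunctions: $\sin(nx)$, $n = 1, 2, 3, \ldots$
General solution: $w(x, \tau) = \sum [A_n \cos(2n \tau) + B_n \sin(2n \tau)] \sin(nx)$
From $w(x,0) = \sin(3 x) - \sin(4 x)$: $A_3=1, A_4=-1$. From $w_{\tau}(x,0) = -4 \sin(2 x)$, using $w_{\tau}(x,0) = \sum \omega_n B_n \sin(nx)$ with $\omega_n = 2n$: $B_2 = (-4)/4 = -1$.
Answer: $w(x, \tau) = - \sin(4 \tau) \sin(2 x) + \sin(3 x) \cos(6 \tau) -  \sin(4 x) \cos(8 \tau)$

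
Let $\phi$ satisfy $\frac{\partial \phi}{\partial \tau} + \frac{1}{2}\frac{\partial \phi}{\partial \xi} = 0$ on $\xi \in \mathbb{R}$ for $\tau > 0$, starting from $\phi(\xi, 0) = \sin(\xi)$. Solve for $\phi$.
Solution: By method of characteristics (waves move right with speed 1/2):
Along characteristics $\xi - \frac{1}{2}\tau =$ const, $\phi$ is constant, so $\phi(\xi,\tau) = f(\xi - \frac{1}{2}\tau)$ with $f = \phi( \cdot , 0)$.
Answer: $\phi(\xi, \tau) = - \sin(\tau/2 - \xi)$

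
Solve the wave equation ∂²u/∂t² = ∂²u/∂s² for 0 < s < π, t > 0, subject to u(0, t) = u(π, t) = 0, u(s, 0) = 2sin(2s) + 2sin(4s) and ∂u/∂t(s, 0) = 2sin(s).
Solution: Using separation of variables u = X(s)T(t):
Eigenfunctions: sin(ns), n = 1, 2, 3, ...
General solution: u(s, t) = Σ [A_n cos(n t) + B_n sin(n t)] sin(ns)
From u(s,0) = 2sin(2s) + 2sin(4s): A_2=2, A_4=2. From u_t(s,0) = 2sin(s), using u_t(s,0) = Σ ω_n B_n sin(ns) with ω_n = n: B_1 = 2/1 = 2.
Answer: u(s, t) = 2sin(s)sin(t) + 2sin(2s)cos(2t) + 2sin(4s)cos(4t)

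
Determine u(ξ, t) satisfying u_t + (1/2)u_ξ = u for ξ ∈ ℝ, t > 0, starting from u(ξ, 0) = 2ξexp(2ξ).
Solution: Substitute u = exp(2ξ)w, i.e. w = exp(-2ξ)u.
By the product rule, u_ξ = exp(2ξ)(w_ξ + 2w), u_t = exp(2ξ)w_t.
Substituting into the PDE and dividing by exp(2ξ): w_t + (1/2)(w_ξ + 2w) = w.
The lower-order terms cancel, leaving the standard advection equation w_t + (1/2)w_ξ = 0.
Initial data for w: w(ξ,0) = exp(-2ξ)u(ξ,0) = 2ξ.
Solve for w:
  By method of characteristics (waves move right with speed 1/2):
  Along characteristics ξ - (1/2)t = const, w is constant, so w(ξ,t) = f(ξ - (1/2)t) with f = w(·, 0).
Hence w(ξ,t) = -t + 2ξ.
Transform back: u(ξ,t) = exp(2ξ)w(ξ,t).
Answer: u(ξ, t) = -texp(2ξ) + 2ξexp(2ξ)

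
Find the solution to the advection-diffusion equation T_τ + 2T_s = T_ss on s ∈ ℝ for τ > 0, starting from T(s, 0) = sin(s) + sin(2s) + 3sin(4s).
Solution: Moving frame: η = s - 2τ, σ = τ, T = u(η,σ), so T_τ = u_σ - 2u_η and T_ss = u_ηη.
Hence T_τ + 2T_s = u_σ and the PDE becomes the heat equation u_σ = u_ηη on η ∈ ℝ.
Initial data: u(η,0) = T(η,0) = sin(η) + sin(2η) + 3sin(4η). Each mode sin(nη) decays as exp(-n²σ) on ℝ, so u(η,σ) = Σ c_n exp(-n²σ) sin(nη) with c_1=1, c_2=1, c_4=3: u(η,σ) = exp(-σ)sin(η) + exp(-4σ)sin(2η) + 3exp(-16σ)sin(4η).
Substituting back: T(s,τ) = u(s - 2τ, τ).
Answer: T(s, τ) = exp(-τ)sin(s - 2τ) + exp(-4τ)sin(2s - 4τ) + 3exp(-16τ)sin(4s - 8τ)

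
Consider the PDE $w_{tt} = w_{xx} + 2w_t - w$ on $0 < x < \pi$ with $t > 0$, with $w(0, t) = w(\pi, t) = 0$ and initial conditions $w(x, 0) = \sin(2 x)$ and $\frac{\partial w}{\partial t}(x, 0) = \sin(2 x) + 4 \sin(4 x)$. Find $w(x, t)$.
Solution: Substitute $w = e^{t}u$, i.e. $u = e^{-t}w$.
By the product rule, $w_t = e^{t}(u_t + u)$, $w_{tt} = e^{t}(u_{tt} + 2u_t + u)$, $w_{xx} = e^{t}u_{xx}$.
Substituting into the PDE and dividing by $e^{t}$: $u_{tt} + 2u_t + u = u_{xx} + 2(u_t + u) - u$.
The lower-order terms cancel, leaving the standard wave equation $u_{tt} = u_{xx}$.
Initial data for $u$: $u(x,0) = w(x,0) = \sin(2 x)$; $u_t(x,0) = w_t(x,0) - w(x,0) = 4 \sin(4 x)$. The boundary conditions carry over: $u(0,t) = u(\pi,t) = 0$.
Solve for $u$:
  Using separation of variables $u = X(x)T(t)$:
  Eigenfunctions: $\sin(nx)$, $n = 1, 2, 3, \ldots$
  General solution: $u(x, t) = \sum [A_n \cos(n t) + B_n \sin(n t)] \sin(nx)$
  From $u(x,0) = \sin(2 x)$: $A_2=1$. From $u_t(x,0) = 4 \sin(4 x)$, using $u_t(x,0) = \sum \omega_n B_n \sin(nx)$ with $\omega_n = n$: $B_4 = 4/4 = 1$.
Hence $u(x,t) = \sin(4 t) \sin(4 x) + \sin(2 x) \cos(2 t)$.
Transform back: $w(x,t) = e^{t}u(x,t)$.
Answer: $w(x, t) = e^{t} \sin(4 t) \sin(4 x) + e^{t} \sin(2 x) \cos(2 t)$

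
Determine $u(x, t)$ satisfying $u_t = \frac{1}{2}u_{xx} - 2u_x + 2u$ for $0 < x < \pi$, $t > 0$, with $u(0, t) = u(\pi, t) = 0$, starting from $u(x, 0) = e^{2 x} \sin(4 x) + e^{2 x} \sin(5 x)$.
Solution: Substitute $u = e^{2x}w$.
Then $u_x = e^{2x}(w_x + 2w)$, $u_{xx} = e^{2x}(w_{xx} + 4w_x + 4w)$, $u_t = e^{2x}w_t$; substituting and dividing by $e^{2x}$, the lower-order terms cancel: $w_t = \frac{1}{2}w_{xx}$ (standard heat equation).
Data for $w$: $w(x,0) = e^{-2x}u(x,0) = \sin(4 x) + \sin(5 x)$. The boundary conditions carry over: $w(0,t) = w(\pi,t) = 0$.
Separating variables: $w = \sum c_n e^{-n^2t/2} \sin(nx)$. From $w(x,0) = \sin(4 x) + \sin(5 x)$: $c_4=1, c_5=1$.
So $w(x,t) = e^{-8 t} \sin(4 x) + e^{-25 t/2} \sin(5 x)$, and $u(x,t) = e^{2x}w(x,t)$.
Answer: $u(x, t) = e^{-8 t} e^{2 x} \sin(4 x) + e^{-25 t/2} e^{2 x} \sin(5 x)$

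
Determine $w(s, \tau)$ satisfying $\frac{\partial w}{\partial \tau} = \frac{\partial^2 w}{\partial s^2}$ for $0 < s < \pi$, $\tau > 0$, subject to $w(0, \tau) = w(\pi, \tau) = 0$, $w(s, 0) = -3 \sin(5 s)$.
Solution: Using separation of variables $w = X(s)T(\tau)$:
Eigenfunctions: $\sin(ns)$, $n = 1, 2, 3, \ldots$
General solution: $w(s, \tau) = \sum c_n \sin(ns) e^{-n^2 \tau}$
Matching $w(s,0) = -3 \sin(5 s)$ term by term: $c_5=-3$.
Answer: $w(s, \tau) = -3 e^{-25 \tau} \sin(5 s)$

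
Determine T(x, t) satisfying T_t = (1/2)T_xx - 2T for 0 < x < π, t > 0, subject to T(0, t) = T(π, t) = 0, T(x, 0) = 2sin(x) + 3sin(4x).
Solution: Substitute T = exp(-2t)u.
Then T_t = exp(-2t)(u_t - 2u), T_xx = exp(-2t)u_xx; substituting and dividing by exp(-2t), the lower-order terms cancel: u_t = (1/2)u_xx (standard heat equation).
Data for u: u(x,0) = T(x,0) = 2sin(x) + 3sin(4x). The boundary conditions carry over: u(0,t) = u(π,t) = 0.
Separating variables: u = Σ c_n exp(-n²t/2) sin(nx). From u(x,0) = 2sin(x) + 3sin(4x): c_1=2, c_4=3.
So u(x,t) = 3exp(-8t)sin(4x) + 2exp(-t/2)sin(x), and T(x,t) = exp(-2t)u(x,t).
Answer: T(x, t) = 3exp(-10t)sin(4x) + 2exp(-5t/2)sin(x)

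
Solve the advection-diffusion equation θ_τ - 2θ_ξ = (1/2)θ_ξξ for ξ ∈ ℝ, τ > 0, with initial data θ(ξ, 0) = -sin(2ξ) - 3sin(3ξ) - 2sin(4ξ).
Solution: Change to a moving frame: let η = ξ + 2τ, σ = τ and write θ(ξ,τ) = u(η,σ).
By the chain rule θ_τ = u_σ + 2u_η, θ_ξ = u_η, θ_ξξ = u_ηη.
Then θ_τ - 2θ_ξ = u_σ: the advection term cancels and the PDE becomes the heat equation u_σ = (1/2)u_ηη on η ∈ ℝ.
Initial data: u(η,0) = θ(η,0) = -sin(2η) - 3sin(3η) - 2sin(4η).
On η ∈ ℝ each mode satisfies (sin(nη))″ = -n² sin(nη), so exp(-n²σ/2) sin(nη) solves the heat equation; by superposition u(η,σ) = Σ c_n exp(-n²σ/2) sin(nη).
Reading off the coefficients: c_2=-1, c_3=-3, c_4=-2, so u(η,σ) = -exp(-2σ)sin(2η) - 2exp(-8σ)sin(4η) - 3exp(-9σ/2)sin(3η).
Substituting back η = ξ + 2τ, σ = τ: θ(ξ,τ) = u(ξ + 2τ, τ).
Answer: θ(ξ, τ) = -exp(-2τ)sin(2ξ + 4τ) - 2exp(-8τ)sin(4ξ + 8τ) - 3exp(-9τ/2)sin(3ξ + 6τ)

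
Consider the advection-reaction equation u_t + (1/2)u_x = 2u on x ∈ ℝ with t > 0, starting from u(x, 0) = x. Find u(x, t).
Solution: Substitute u = exp(2t)w, i.e. w = exp(-2t)u.
By the product rule, u_t = exp(2t)(w_t + 2w), u_x = exp(2t)w_x.
Substituting into the PDE and dividing by exp(2t): w_t + 2w + (1/2)w_x = 2w.
The lower-order terms cancel, leaving the standard advection equation w_t + (1/2)w_x = 0.
Initial data for w: w(x,0) = u(x,0) = x.
Solve for w:
  By method of characteristics (waves move right with speed 1/2):
  Along characteristics x - (1/2)t = const, w is constant, so w(x,t) = f(x - (1/2)t) with f = w(·, 0).
Hence w(x,t) = -(1/2)t + x.
Transform back: u(x,t) = exp(2t)w(x,t).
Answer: u(x, t) = -(1/2)texp(2t) + xexp(2t)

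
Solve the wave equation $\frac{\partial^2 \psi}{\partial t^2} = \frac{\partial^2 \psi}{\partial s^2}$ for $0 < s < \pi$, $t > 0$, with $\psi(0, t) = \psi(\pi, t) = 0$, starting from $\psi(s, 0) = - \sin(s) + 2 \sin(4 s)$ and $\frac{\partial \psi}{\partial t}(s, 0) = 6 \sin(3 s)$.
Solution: Using separation of variables $\psi = X(s)T(t)$:
Eigenfunctions: $\sin(ns)$, $n = 1, 2, 3, \ldots$
General solution: $\psi(s, t) = \sum [A_n \cos(n t) + B_n \sin(n t)] \sin(ns)$
From $\psi(s,0) = - \sin(s) + 2 \sin(4 s)$: $A_1=-1, A_4=2$. From $\psi_t(s,0) = 6 \sin(3 s)$, using $\psi_t(s,0) = \sum \omega_n B_n \sin(ns)$ with $\omega_n = n$: $B_3 = 6/3 = 2$.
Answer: $\psi(s, t) = - \sin(s) \cos(t) + 2 \sin(3 s) \sin(3 t) + 2 \sin(4 s) \cos(4 t)$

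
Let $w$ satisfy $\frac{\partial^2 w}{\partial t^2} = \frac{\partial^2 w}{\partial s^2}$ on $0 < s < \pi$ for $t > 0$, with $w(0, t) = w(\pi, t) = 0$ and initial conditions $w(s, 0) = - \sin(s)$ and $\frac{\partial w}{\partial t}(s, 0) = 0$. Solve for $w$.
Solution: Using separation of variables $w = X(s)T(t)$:
Eigenfunctions: $\sin(ns)$, $n = 1, 2, 3, \ldots$
General solution: $w(s, t) = \sum [A_n \cos(n t) + B_n \sin(n t)] \sin(ns)$
From $w(s,0) = - \sin(s)$: $A_1=-1$. From $w_t(s,0) = 0$: all $B_n = 0$.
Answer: $w(s, t) = - \sin(s) \cos(t)$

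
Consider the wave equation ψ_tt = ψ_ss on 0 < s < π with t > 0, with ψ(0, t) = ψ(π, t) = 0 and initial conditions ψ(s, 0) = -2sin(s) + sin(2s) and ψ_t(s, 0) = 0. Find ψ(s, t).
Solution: Using separation of variables ψ = X(s)T(t):
Eigenfunctions: sin(ns), n = 1, 2, 3, ...
General solution: ψ(s, t) = Σ [A_n cos(n t) + B_n sin(n t)] sin(ns)
From ψ(s,0) = -2sin(s) + sin(2s): A_1=-2, A_2=1. From ψ_t(s,0) = 0: all B_n = 0.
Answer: ψ(s, t) = -2sin(s)cos(t) + sin(2s)cos(2t)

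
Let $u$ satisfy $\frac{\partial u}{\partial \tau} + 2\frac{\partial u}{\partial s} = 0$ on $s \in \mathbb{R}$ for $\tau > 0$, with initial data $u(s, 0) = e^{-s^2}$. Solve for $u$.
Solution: By characteristics ($ds/d\tau = 2$), $u(s,\tau) = f(s - 2\tau)$ with $f = u( \cdot , 0)$.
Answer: $u(s, \tau) = e^{-(-2 \tau + s)^2}$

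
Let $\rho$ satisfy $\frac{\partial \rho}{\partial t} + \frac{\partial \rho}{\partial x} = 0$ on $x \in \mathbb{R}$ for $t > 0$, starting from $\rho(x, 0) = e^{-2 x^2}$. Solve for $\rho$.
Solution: By method of characteristics (waves move right with speed 1):
Along characteristics $x - t =$ const, $\rho$ is constant, so $\rho(x,t) = f(x - t)$ with $f = \rho( \cdot , 0)$.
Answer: $\rho(x, t) = e^{-2 (-t + x)^2}$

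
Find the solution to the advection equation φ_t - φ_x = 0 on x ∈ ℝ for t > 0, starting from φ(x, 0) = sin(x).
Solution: By characteristics (dx/dt = -1), φ(x,t) = f(x + t) with f = φ(·, 0).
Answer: φ(x, t) = sin(t + x)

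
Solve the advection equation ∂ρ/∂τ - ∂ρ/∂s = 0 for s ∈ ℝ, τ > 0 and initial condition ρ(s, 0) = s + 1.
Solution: By characteristics (ds/dτ = -1), ρ(s,τ) = f(s + τ) with f = ρ(·, 0).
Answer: ρ(s, τ) = s + τ + 1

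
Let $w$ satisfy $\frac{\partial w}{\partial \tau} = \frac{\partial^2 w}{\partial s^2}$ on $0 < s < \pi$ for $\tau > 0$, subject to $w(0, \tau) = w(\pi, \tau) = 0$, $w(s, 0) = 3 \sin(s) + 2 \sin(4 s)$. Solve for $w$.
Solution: Separating variables: $w = \sum c_n e^{-n^2\tau} \sin(ns)$. From $w(s,0) = 3 \sin(s) + 2 \sin(4 s)$: $c_1=3, c_4=2$.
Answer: $w(s, \tau) = 3 e^{-\tau} \sin(s) + 2 e^{-16 \tau} \sin(4 s)$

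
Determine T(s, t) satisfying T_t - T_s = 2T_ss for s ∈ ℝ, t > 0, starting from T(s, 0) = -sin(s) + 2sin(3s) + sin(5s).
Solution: Change to a moving frame: let η = s + t, σ = t and write T(s,t) = u(η,σ).
By the chain rule T_t = u_σ + u_η, T_s = u_η, T_ss = u_ηη.
Then T_t - T_s = u_σ: the advection term cancels and the PDE becomes the heat equation u_σ = 2u_ηη on η ∈ ℝ.
Initial data: u(η,0) = T(η,0) = -sin(η) + 2sin(3η) + sin(5η).
On η ∈ ℝ each mode satisfies (sin(nη))″ = -n² sin(nη), so exp(-2n²σ) sin(nη) solves the heat equation; by superposition u(η,σ) = Σ c_n exp(-2n²σ) sin(nη).
Reading off the coefficients: c_1=-1, c_3=2, c_5=1, so u(η,σ) = -exp(-2σ)sin(η) + 2exp(-18σ)sin(3η) + exp(-50σ)sin(5η).
Substituting back η = s + t, σ = t: T(s,t) = u(s + t, t).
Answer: T(s, t) = -exp(-2t)sin(s + t) + 2exp(-18t)sin(3s + 3t) + exp(-50t)sin(5s + 5t)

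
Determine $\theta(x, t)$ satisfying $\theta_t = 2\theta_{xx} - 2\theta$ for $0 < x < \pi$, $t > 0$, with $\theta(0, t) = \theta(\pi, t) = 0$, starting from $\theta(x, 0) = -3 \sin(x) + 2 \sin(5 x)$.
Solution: Substitute $\theta = e^{-2t}u$, i.e. $u = e^{2t}\theta$.
By the product rule, $\theta_t = e^{-2t}(u_t - 2u)$, $\theta_{xx} = e^{-2t}u_{xx}$.
Substituting into the PDE and dividing by $e^{-2t}$: $u_t - 2u = 2u_{xx} - 2u$.
The lower-order terms cancel, leaving the standard heat equation $u_t = 2u_{xx}$.
Initial data for $u$: $u(x,0) = \theta(x,0) = -3 \sin(x) + 2 \sin(5 x)$. The boundary conditions carry over: $u(0,t) = u(\pi,t) = 0$.
Solve for $u$:
  Using separation of variables $u = X(x)G(t)$:
  Eigenfunctions: $\sin(nx)$, $n = 1, 2, 3, \ldots$
  General solution: $u(x, t) = \sum c_n \sin(nx) e^{-2n^2 t}$
  Matching $u(x,0) = -3 \sin(x) + 2 \sin(5 x)$ term by term: $c_1=-3, c_5=2$.
Hence $u(x,t) = -3 e^{-2 t} \sin(x) + 2 e^{-50 t} \sin(5 x)$.
Transform back: $\theta(x,t) = e^{-2t}u(x,t)$.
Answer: $\theta(x, t) = -3 e^{-4 t} \sin(x) + 2 e^{-52 t} \sin(5 x)$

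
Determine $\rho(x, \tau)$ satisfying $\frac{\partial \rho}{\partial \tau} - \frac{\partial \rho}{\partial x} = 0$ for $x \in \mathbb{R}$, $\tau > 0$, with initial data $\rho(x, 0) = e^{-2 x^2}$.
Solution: By method of characteristics (waves move left with speed 1):
Along characteristics $x + \tau =$ const, $\rho$ is constant, so $\rho(x,\tau) = f(x + \tau)$ with $f = \rho( \cdot , 0)$.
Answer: $\rho(x, \tau) = e^{-2 (\tau + x)^2}$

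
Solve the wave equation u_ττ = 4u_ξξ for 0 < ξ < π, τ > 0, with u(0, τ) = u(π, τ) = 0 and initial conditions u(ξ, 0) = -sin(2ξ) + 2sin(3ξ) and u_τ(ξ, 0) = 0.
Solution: Using separation of variables u = X(ξ)T(τ):
Eigenfunctions: sin(nξ), n = 1, 2, 3, ...
General solution: u(ξ, τ) = Σ [A_n cos(2n τ) + B_n sin(2n τ)] sin(nξ)
From u(ξ,0) = -sin(2ξ) + 2sin(3ξ): A_2=-1, A_3=2. From u_τ(ξ,0) = 0: all B_n = 0.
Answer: u(ξ, τ) = -sin(2ξ)cos(4τ) + 2sin(3ξ)cos(6τ)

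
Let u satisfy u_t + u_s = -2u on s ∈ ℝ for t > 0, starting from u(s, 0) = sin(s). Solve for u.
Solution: Substitute u = exp(-2t)w, i.e. w = exp(2t)u.
By the product rule, u_t = exp(-2t)(w_t - 2w), u_s = exp(-2t)w_s.
Substituting into the PDE and dividing by exp(-2t): w_t - 2w + w_s = -2w.
The lower-order terms cancel, leaving the standard advection equation w_t + w_s = 0.
Initial data for w: w(s,0) = u(s,0) = sin(s).
Solve for w:
  By method of characteristics (waves move right with speed 1):
  Along characteristics s - t = const, w is constant, so w(s,t) = f(s - t) with f = w(·, 0).
Hence w(s,t) = sin(s - t).
Transform back: u(s,t) = exp(-2t)w(s,t).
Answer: u(s, t) = exp(-2t)sin(s - t)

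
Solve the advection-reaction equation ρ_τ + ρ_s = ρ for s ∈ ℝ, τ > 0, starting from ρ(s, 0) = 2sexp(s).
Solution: Substitute ρ = exp(s)u, i.e. u = exp(-s)ρ.
By the product rule, ρ_s = exp(s)(u_s + u), ρ_τ = exp(s)u_τ.
Substituting into the PDE and dividing by exp(s): u_τ + (u_s + u) = u.
The lower-order terms cancel, leaving the standard advection equation u_τ + u_s = 0.
Initial data for u: u(s,0) = exp(-s)ρ(s,0) = 2s.
Solve for u:
  By method of characteristics (waves move right with speed 1):
  Along characteristics s - τ = const, u is constant, so u(s,τ) = f(s - τ) with f = u(·, 0).
Hence u(s,τ) = 2s - 2τ.
Transform back: ρ(s,τ) = exp(s)u(s,τ).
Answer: ρ(s, τ) = 2sexp(s) - 2τexp(s)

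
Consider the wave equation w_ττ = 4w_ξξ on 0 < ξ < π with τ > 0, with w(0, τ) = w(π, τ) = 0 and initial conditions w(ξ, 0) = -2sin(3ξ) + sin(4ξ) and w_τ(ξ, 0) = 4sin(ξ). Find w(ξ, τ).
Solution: Separating variables: w = Σ [A_n cos(ω_n τ) + B_n sin(ω_n τ)] sin(nξ), ω_n = 2n. From ICs (B_n = velocity coefficient / ω_n): A_3=-2, A_4=1, B_1=2.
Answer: w(ξ, τ) = 2sin(ξ)sin(2τ) - 2sin(3ξ)cos(6τ) + sin(4ξ)cos(8τ)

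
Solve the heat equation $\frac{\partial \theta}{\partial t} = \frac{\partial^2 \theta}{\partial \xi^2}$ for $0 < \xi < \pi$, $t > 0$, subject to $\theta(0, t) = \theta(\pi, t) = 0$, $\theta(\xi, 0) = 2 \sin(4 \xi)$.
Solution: Using separation of variables $\theta = X(\xi)G(t)$:
Eigenfunctions: $\sin(n\xi)$, $n = 1, 2, 3, \ldots$
General solution: $\theta(\xi, t) = \sum c_n \sin(n\xi) e^{-n^2 t}$
Matching $\theta(\xi,0) = 2 \sin(4 \xi)$ term by term: $c_4=2$.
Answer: $\theta(\xi, t) = 2 e^{-16 t} \sin(4 \xi)$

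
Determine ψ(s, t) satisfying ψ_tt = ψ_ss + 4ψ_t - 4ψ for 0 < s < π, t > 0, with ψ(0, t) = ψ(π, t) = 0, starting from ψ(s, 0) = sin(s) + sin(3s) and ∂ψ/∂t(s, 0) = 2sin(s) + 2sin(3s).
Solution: Substitute ψ = exp(2t)u, i.e. u = exp(-2t)ψ.
By the product rule, ψ_t = exp(2t)(u_t + 2u), ψ_tt = exp(2t)(u_tt + 4u_t + 4u), ψ_ss = exp(2t)u_ss.
Substituting into the PDE and dividing by exp(2t): u_tt + 4u_t + 4u = u_ss + 4(u_t + 2u) - 4u.
The lower-order terms cancel, leaving the standard wave equation u_tt = u_ss.
Initial data for u: u(s,0) = ψ(s,0) = sin(s) + sin(3s); u_t(s,0) = ψ_t(s,0) - 2ψ(s,0) = 0. The boundary conditions carry over: u(0,t) = u(π,t) = 0.
Solve for u:
  Using separation of variables u = X(s)T(t):
  Eigenfunctions: sin(ns), n = 1, 2, 3, ...
  General solution: u(s, t) = Σ [A_n cos(n t) + B_n sin(n t)] sin(ns)
  From u(s,0) = sin(s) + sin(3s): A_1=1, A_3=1. From u_t(s,0) = 0: all B_n = 0.
Hence u(s,t) = sin(s)cos(t) + sin(3s)cos(3t).
Transform back: ψ(s,t) = exp(2t)u(s,t).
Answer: ψ(s, t) = exp(2t)sin(s)cos(t) + exp(2t)sin(3s)cos(3t)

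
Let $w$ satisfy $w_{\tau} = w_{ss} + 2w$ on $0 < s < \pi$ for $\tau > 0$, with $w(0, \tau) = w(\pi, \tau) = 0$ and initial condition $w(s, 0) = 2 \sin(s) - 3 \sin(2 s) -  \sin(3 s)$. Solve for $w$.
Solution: Substitute $w = e^{2\tau}u$.
Then $w_{\tau} = e^{2\tau}(u_{\tau} + 2u)$, $w_{ss} = e^{2\tau}u_{ss}$; substituting and dividing by $e^{2\tau}$, the lower-order terms cancel: $u_{\tau} = u_{ss}$ (standard heat equation).
Data for $u$: $u(s,0) = w(s,0) = 2 \sin(s) - 3 \sin(2 s) - \sin(3 s)$. The boundary conditions carry over: $u(0,\tau) = u(\pi,\tau) = 0$.
Separating variables: $u = \sum c_n e^{-n^2\tau} \sin(ns)$. From $u(s,0) = 2 \sin(s) - 3 \sin(2 s) - \sin(3 s)$: $c_1=2, c_2=-3, c_3=-1$.
So $u(s,\tau) = 2 e^{-\tau} \sin(s) - 3 e^{-4 \tau} \sin(2 s) - e^{-9 \tau} \sin(3 s)$, and $w(s,\tau) = e^{2\tau}u(s,\tau)$.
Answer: $w(s, \tau) = 2 e^{\tau} \sin(s) - 3 e^{-2 \tau} \sin(2 s) -  e^{-7 \tau} \sin(3 s)$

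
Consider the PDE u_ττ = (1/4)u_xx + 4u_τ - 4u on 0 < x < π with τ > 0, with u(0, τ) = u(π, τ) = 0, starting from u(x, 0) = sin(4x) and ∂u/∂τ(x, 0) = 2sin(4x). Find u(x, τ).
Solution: Substitute u = exp(2τ)w.
Then u_τ = exp(2τ)(w_τ + 2w), u_ττ = exp(2τ)(w_ττ + 4w_τ + 4w), u_xx = exp(2τ)w_xx; substituting and dividing by exp(2τ), the lower-order terms cancel: w_ττ = (1/4)w_xx (standard wave equation).
Data for w: w(x,0) = u(x,0) = sin(4x); w_τ(x,0) = u_τ(x,0) - 2u(x,0) = 0. The boundary conditions carry over: w(0,τ) = w(π,τ) = 0.
Separating variables: w = Σ [A_n cos(ω_n τ) + B_n sin(ω_n τ)] sin(nx), ω_n = n/2. From ICs: A_4=1.
So w(x,τ) = sin(4x)cos(2τ), and u(x,τ) = exp(2τ)w(x,τ).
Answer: u(x, τ) = exp(2τ)sin(4x)cos(2τ)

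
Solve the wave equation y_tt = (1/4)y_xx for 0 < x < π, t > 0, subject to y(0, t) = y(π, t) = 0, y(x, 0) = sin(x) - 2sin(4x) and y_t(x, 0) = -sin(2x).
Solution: Using separation of variables y = X(x)T(t):
Eigenfunctions: sin(nx), n = 1, 2, 3, ...
General solution: y(x, t) = Σ [A_n cos(n t/2) + B_n sin(n t/2)] sin(nx)
From y(x,0) = sin(x) - 2sin(4x): A_1=1, A_4=-2. From y_t(x,0) = -sin(2x), using y_t(x,0) = Σ ω_n B_n sin(nx) with ω_n = n/2: B_2 = (-1)/1 = -1.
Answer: y(x, t) = -sin(t)sin(2x) + sin(x)cos(t/2) - 2sin(4x)cos(2t)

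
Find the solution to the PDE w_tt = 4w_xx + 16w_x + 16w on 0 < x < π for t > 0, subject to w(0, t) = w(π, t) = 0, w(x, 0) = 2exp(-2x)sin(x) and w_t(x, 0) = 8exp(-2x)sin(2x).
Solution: Substitute w = exp(-2x)u.
Then w_x = exp(-2x)(u_x - 2u), w_xx = exp(-2x)(u_xx - 4u_x + 4u), w_tt = exp(-2x)u_tt; substituting and dividing by exp(-2x), the lower-order terms cancel: u_tt = 4u_xx (standard wave equation).
Data for u: u(x,0) = exp(2x)w(x,0) = 2sin(x); u_t(x,0) = exp(2x)w_t(x,0) = 8sin(2x). The boundary conditions carry over: u(0,t) = u(π,t) = 0.
Separating variables: u = Σ [A_n cos(ω_n t) + B_n sin(ω_n t)] sin(nx), ω_n = 2n. From ICs (B_n = velocity coefficient / ω_n): A_1=2, B_2=2.
So u(x,t) = 2sin(4t)sin(2x) + 2sin(x)cos(2t), and w(x,t) = exp(-2x)u(x,t).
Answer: w(x, t) = 2exp(-2x)sin(4t)sin(2x) + 2exp(-2x)sin(x)cos(2t)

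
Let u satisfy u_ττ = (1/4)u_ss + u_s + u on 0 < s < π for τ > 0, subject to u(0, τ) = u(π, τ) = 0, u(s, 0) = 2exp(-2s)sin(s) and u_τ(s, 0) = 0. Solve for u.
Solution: Substitute u = exp(-2s)w, i.e. w = exp(2s)u.
By the product rule, u_s = exp(-2s)(w_s - 2w), u_ss = exp(-2s)(w_ss - 4w_s + 4w), u_ττ = exp(-2s)w_ττ.
Substituting into the PDE and dividing by exp(-2s): w_ττ = (1/4)(w_ss - 4w_s + 4w) + (w_s - 2w) + w.
The lower-order terms cancel, leaving the standard wave equation w_ττ = (1/4)w_ss.
Initial data for w: w(s,0) = exp(2s)u(s,0) = 2sin(s); w_τ(s,0) = exp(2s)u_τ(s,0) = 0. The boundary conditions carry over: w(0,τ) = w(π,τ) = 0.
Solve for w:
  Using separation of variables w = X(s)T(τ):
  Eigenfunctions: sin(ns), n = 1, 2, 3, ...
  General solution: w(s, τ) = Σ [A_n cos(n τ/2) + B_n sin(n τ/2)] sin(ns)
  From w(s,0) = 2sin(s): A_1=2. From w_τ(s,0) = 0: all B_n = 0.
Hence w(s,τ) = 2sin(s)cos(τ/2).
Transform back: u(s,τ) = exp(-2s)w(s,τ).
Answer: u(s, τ) = 2exp(-2s)sin(s)cos(τ/2)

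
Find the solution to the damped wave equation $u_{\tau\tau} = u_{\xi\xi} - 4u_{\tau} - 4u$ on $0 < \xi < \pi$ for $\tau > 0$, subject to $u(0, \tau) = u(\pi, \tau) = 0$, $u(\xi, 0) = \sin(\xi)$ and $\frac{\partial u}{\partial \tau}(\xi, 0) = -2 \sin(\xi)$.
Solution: Substitute $u = e^{-2\tau}w$.
Then $u_{\tau} = e^{-2\tau}(w_{\tau} - 2w)$, $u_{\tau\tau} = e^{-2\tau}(w_{\tau\tau} - 4w_{\tau} + 4w)$, $u_{\xi\xi} = e^{-2\tau}w_{\xi\xi}$; substituting and dividing by $e^{-2\tau}$, the lower-order terms cancel: $w_{\tau\tau} = w_{\xi\xi}$ (standard wave equation).
Data for $w$: $w(\xi,0) = u(\xi,0) = \sin(\xi)$; $w_{\tau}(\xi,0) = u_{\tau}(\xi,0) + 2u(\xi,0) = 0$. The boundary conditions carry over: $w(0,\tau) = w(\pi,\tau) = 0$.
Separating variables: $w = \sum [A_n \cos(\omega_n \tau) + B_n \sin(\omega_n \tau)] \sin(n\xi)$, $\omega_n = n$. From ICs: $A_1=1$.
So $w(\xi,\tau) = \sin(\xi) \cos(\tau)$, and $u(\xi,\tau) = e^{-2\tau}w(\xi,\tau)$.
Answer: $u(\xi, \tau) = e^{-2 \tau} \sin(\xi) \cos(\tau)$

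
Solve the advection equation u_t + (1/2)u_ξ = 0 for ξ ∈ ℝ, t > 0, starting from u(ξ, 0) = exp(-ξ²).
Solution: By characteristics (dξ/dt = 1/2), u(ξ,t) = f(ξ - (1/2)t) with f = u(·, 0).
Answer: u(ξ, t) = exp(-(-t/2 + ξ)²)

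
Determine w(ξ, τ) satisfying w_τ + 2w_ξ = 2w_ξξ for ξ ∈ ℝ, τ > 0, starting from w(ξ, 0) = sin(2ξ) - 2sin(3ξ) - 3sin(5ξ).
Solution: Change to a moving frame: let η = ξ - 2τ, σ = τ and write w(ξ,τ) = u(η,σ).
By the chain rule w_τ = u_σ - 2u_η, w_ξ = u_η, w_ξξ = u_ηη.
Then w_τ + 2w_ξ = u_σ: the advection term cancels and the PDE becomes the heat equation u_σ = 2u_ηη on η ∈ ℝ.
Initial data: u(η,0) = w(η,0) = sin(2η) - 2sin(3η) - 3sin(5η).
On η ∈ ℝ each mode satisfies (sin(nη))″ = -n² sin(nη), so exp(-2n²σ) sin(nη) solves the heat equation; by superposition u(η,σ) = Σ c_n exp(-2n²σ) sin(nη).
Reading off the coefficients: c_2=1, c_3=-2, c_5=-3, so u(η,σ) = exp(-8σ)sin(2η) - 2exp(-18σ)sin(3η) - 3exp(-50σ)sin(5η).
Substituting back η = ξ - 2τ, σ = τ: w(ξ,τ) = u(ξ - 2τ, τ).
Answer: w(ξ, τ) = exp(-8τ)sin(2ξ - 4τ) - 2exp(-18τ)sin(3ξ - 6τ) - 3exp(-50τ)sin(5ξ - 10τ)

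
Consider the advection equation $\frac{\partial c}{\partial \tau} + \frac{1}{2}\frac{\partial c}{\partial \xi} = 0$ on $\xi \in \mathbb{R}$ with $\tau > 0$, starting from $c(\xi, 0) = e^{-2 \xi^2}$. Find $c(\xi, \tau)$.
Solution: By method of characteristics (waves move right with speed 1/2):
Along characteristics $\xi - \frac{1}{2}\tau =$ const, $c$ is constant, so $c(\xi,\tau) = f(\xi - \frac{1}{2}\tau)$ with $f = c( \cdot , 0)$.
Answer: $c(\xi, \tau) = e^{-2 (-\tau/2 + \xi)^2}$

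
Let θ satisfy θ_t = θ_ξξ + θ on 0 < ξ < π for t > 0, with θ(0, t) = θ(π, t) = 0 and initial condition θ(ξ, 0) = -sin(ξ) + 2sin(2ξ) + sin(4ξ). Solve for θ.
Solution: Substitute θ = exp(t)u, i.e. u = exp(-t)θ.
By the product rule, θ_t = exp(t)(u_t + u), θ_ξξ = exp(t)u_ξξ.
Substituting into the PDE and dividing by exp(t): u_t + u = u_ξξ + u.
The lower-order terms cancel, leaving the standard heat equation u_t = u_ξξ.
Initial data for u: u(ξ,0) = θ(ξ,0) = -sin(ξ) + 2sin(2ξ) + sin(4ξ). The boundary conditions carry over: u(0,t) = u(π,t) = 0.
Solve for u:
  Using separation of variables u = X(ξ)G(t):
  Eigenfunctions: sin(nξ), n = 1, 2, 3, ...
  General solution: u(ξ, t) = Σ c_n sin(nξ) exp(-n² t)
  Matching u(ξ,0) = -sin(ξ) + 2sin(2ξ) + sin(4ξ) term by term: c_1=-1, c_2=2, c_4=1.
Hence u(ξ,t) = -exp(-t)sin(ξ) + 2exp(-4t)sin(2ξ) + exp(-16t)sin(4ξ).
Transform back: θ(ξ,t) = exp(t)u(ξ,t).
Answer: θ(ξ, t) = -sin(ξ) + 2exp(-3t)sin(2ξ) + exp(-15t)sin(4ξ)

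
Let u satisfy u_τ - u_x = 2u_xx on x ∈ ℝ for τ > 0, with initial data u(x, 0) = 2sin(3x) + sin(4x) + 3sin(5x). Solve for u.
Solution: Change to a moving frame: let η = x + τ, σ = τ and write u(x,τ) = w(η,σ).
By the chain rule u_τ = w_σ + w_η, u_x = w_η, u_xx = w_ηη.
Then u_τ - u_x = w_σ: the advection term cancels and the PDE becomes the heat equation w_σ = 2w_ηη on η ∈ ℝ.
Initial data: w(η,0) = u(η,0) = 2sin(3η) + sin(4η) + 3sin(5η).
On η ∈ ℝ each mode satisfies (sin(nη))″ = -n² sin(nη), so exp(-2n²σ) sin(nη) solves the heat equation; by superposition w(η,σ) = Σ c_n exp(-2n²σ) sin(nη).
Reading off the coefficients: c_3=2, c_4=1, c_5=3, so w(η,σ) = 2exp(-18σ)sin(3η) + exp(-32σ)sin(4η) + 3exp(-50σ)sin(5η).
Substituting back η = x + τ, σ = τ: u(x,τ) = w(x + τ, τ).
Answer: u(x, τ) = 2exp(-18τ)sin(3x + 3τ) + exp(-32τ)sin(4x + 4τ) + 3exp(-50τ)sin(5x + 5τ)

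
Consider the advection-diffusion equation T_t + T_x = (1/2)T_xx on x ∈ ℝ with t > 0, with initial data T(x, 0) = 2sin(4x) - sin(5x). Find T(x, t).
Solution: Change to a moving frame: let η = x - t, σ = t and write T(x,t) = u(η,σ).
By the chain rule T_t = u_σ - u_η, T_x = u_η, T_xx = u_ηη.
Then T_t + T_x = u_σ: the advection term cancels and the PDE becomes the heat equation u_σ = (1/2)u_ηη on η ∈ ℝ.
Initial data: u(η,0) = T(η,0) = 2sin(4η) - sin(5η).
On η ∈ ℝ each mode satisfies (sin(nη))″ = -n² sin(nη), so exp(-n²σ/2) sin(nη) solves the heat equation; by superposition u(η,σ) = Σ c_n exp(-n²σ/2) sin(nη).
Reading off the coefficients: c_4=2, c_5=-1, so u(η,σ) = 2exp(-8σ)sin(4η) - exp(-25σ/2)sin(5η).
Substituting back η = x - t, σ = t: T(x,t) = u(x - t, t).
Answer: T(x, t) = -2exp(-8t)sin(4t - 4x) + exp(-25t/2)sin(5t - 5x)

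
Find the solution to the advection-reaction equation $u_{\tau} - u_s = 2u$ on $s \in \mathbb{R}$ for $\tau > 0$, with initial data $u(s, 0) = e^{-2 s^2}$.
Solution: Substitute $u = e^{2\tau}w$.
Then $u_{\tau} = e^{2\tau}(w_{\tau} + 2w)$, $u_s = e^{2\tau}w_s$; substituting and dividing by $e^{2\tau}$, the lower-order terms cancel: $w_{\tau} - w_s = 0$ (standard advection equation).
Data for $w$: $w(s,0) = u(s,0) = e^{-2 s^2}$.
By characteristics ($ds/d\tau = -1$), $w(s,\tau) = f(s + \tau)$ with $f = w( \cdot , 0)$.
So $w(s,\tau) = e^{-2 (s + \tau)^2}$, and $u(s,\tau) = e^{2\tau}w(s,\tau)$.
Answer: $u(s, \tau) = e^{2 \tau} e^{-2 (\tau + s)^2}$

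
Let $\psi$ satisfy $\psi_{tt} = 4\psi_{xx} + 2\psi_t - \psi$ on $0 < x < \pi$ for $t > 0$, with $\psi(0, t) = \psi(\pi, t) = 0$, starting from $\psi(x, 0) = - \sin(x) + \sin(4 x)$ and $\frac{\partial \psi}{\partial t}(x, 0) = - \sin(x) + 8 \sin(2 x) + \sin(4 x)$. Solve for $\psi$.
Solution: Substitute $\psi = e^{t}u$, i.e. $u = e^{-t}\psi$.
By the product rule, $\psi_t = e^{t}(u_t + u)$, $\psi_{tt} = e^{t}(u_{tt} + 2u_t + u)$, $\psi_{xx} = e^{t}u_{xx}$.
Substituting into the PDE and dividing by $e^{t}$: $u_{tt} + 2u_t + u = 4u_{xx} + 2(u_t + u) - u$.
The lower-order terms cancel, leaving the standard wave equation $u_{tt} = 4u_{xx}$.
Initial data for $u$: $u(x,0) = \psi(x,0) = - \sin(x) + \sin(4 x)$; $u_t(x,0) = \psi_t(x,0) - \psi(x,0) = 8 \sin(2 x)$. The boundary conditions carry over: $u(0,t) = u(\pi,t) = 0$.
Solve for $u$:
  Using separation of variables $u = X(x)T(t)$:
  Eigenfunctions: $\sin(nx)$, $n = 1, 2, 3, \ldots$
  General solution: $u(x, t) = \sum [A_n \cos(2n t) + B_n \sin(2n t)] \sin(nx)$
  From $u(x,0) = - \sin(x) + \sin(4 x)$: $A_1=-1, A_4=1$. From $u_t(x,0) = 8 \sin(2 x)$, using $u_t(x,0) = \sum \omega_n B_n \sin(nx)$ with $\omega_n = 2n$: $B_2 = 8/4 = 2$.
Hence $u(x,t) = 2 \sin(4 t) \sin(2 x) - \sin(x) \cos(2 t) + \sin(4 x) \cos(8 t)$.
Transform back: $\psi(x,t) = e^{t}u(x,t)$.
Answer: $\psi(x, t) = 2 e^{t} \sin(4 t) \sin(2 x) -  e^{t} \sin(x) \cos(2 t) + e^{t} \sin(4 x) \cos(8 t)$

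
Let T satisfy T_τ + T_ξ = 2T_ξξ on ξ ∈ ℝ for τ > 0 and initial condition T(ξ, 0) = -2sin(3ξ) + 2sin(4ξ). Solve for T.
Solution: Change to a moving frame: let η = ξ - τ, σ = τ and write T(ξ,τ) = u(η,σ).
By the chain rule T_τ = u_σ - u_η, T_ξ = u_η, T_ξξ = u_ηη.
Then T_τ + T_ξ = u_σ: the advection term cancels and the PDE becomes the heat equation u_σ = 2u_ηη on η ∈ ℝ.
Initial data: u(η,0) = T(η,0) = -2sin(3η) + 2sin(4η).
On η ∈ ℝ each mode satisfies (sin(nη))″ = -n² sin(nη), so exp(-2n²σ) sin(nη) solves the heat equation; by superposition u(η,σ) = Σ c_n exp(-2n²σ) sin(nη).
Reading off the coefficients: c_3=-2, c_4=2, so u(η,σ) = -2exp(-18σ)sin(3η) + 2exp(-32σ)sin(4η).
Substituting back η = ξ - τ, σ = τ: T(ξ,τ) = u(ξ - τ, τ).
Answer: T(ξ, τ) = -2exp(-18τ)sin(3ξ - 3τ) + 2exp(-32τ)sin(4ξ - 4τ)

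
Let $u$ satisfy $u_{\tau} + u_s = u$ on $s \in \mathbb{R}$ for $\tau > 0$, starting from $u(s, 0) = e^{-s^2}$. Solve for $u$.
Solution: Substitute $u = e^{\tau}w$, i.e. $w = e^{-\tau}u$.
By the product rule, $u_{\tau} = e^{\tau}(w_{\tau} + w)$, $u_s = e^{\tau}w_s$.
Substituting into the PDE and dividing by $e^{\tau}$: $w_{\tau} + w + w_s = w$.
The lower-order terms cancel, leaving the standard advection equation $w_{\tau} + w_s = 0$.
Initial data for $w$: $w(s,0) = u(s,0) = e^{-s^2}$.
Solve for $w$:
  By method of characteristics (waves move right with speed 1):
  Along characteristics $s - \tau =$ const, $w$ is constant, so $w(s,\tau) = f(s - \tau)$ with $f = w( \cdot , 0)$.
Hence $w(s,\tau) = e^{-(s - \tau)^2}$.
Transform back: $u(s,\tau) = e^{\tau}w(s,\tau)$.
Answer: $u(s, \tau) = e^{\tau} e^{-(-\tau + s)^2}$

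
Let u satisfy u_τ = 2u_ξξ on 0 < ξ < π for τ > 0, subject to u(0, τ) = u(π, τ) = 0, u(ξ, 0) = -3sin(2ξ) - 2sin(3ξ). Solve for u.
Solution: Separating variables: u = Σ c_n exp(-2n²τ) sin(nξ). From u(ξ,0) = -3sin(2ξ) - 2sin(3ξ): c_2=-3, c_3=-2.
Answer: u(ξ, τ) = -3exp(-8τ)sin(2ξ) - 2exp(-18τ)sin(3ξ)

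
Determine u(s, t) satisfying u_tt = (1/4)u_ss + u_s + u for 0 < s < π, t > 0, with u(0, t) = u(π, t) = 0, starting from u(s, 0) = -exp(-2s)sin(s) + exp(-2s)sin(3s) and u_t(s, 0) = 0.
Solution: Substitute u = exp(-2s)w, i.e. w = exp(2s)u.
By the product rule, u_s = exp(-2s)(w_s - 2w), u_ss = exp(-2s)(w_ss - 4w_s + 4w), u_tt = exp(-2s)w_tt.
Substituting into the PDE and dividing by exp(-2s): w_tt = (1/4)(w_ss - 4w_s + 4w) + (w_s - 2w) + w.
The lower-order terms cancel, leaving the standard wave equation w_tt = (1/4)w_ss.
Initial data for w: w(s,0) = exp(2s)u(s,0) = -sin(s) + sin(3s); w_t(s,0) = exp(2s)u_t(s,0) = 0. The boundary conditions carry over: w(0,t) = w(π,t) = 0.
Solve for w:
  Using separation of variables w = X(s)T(t):
  Eigenfunctions: sin(ns), n = 1, 2, 3, ...
  General solution: w(s, t) = Σ [A_n cos(n t/2) + B_n sin(n t/2)] sin(ns)
  From w(s,0) = -sin(s) + sin(3s): A_1=-1, A_3=1. From w_t(s,0) = 0: all B_n = 0.
Hence w(s,t) = -sin(s)cos(t/2) + sin(3s)cos(3t/2).
Transform back: u(s,t) = exp(-2s)w(s,t).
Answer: u(s, t) = -exp(-2s)sin(s)cos(t/2) + exp(-2s)sin(3s)cos(3t/2)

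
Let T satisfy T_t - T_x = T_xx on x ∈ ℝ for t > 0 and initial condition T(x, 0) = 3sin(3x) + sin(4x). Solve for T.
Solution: Change to a moving frame: let η = x + t, σ = t and write T(x,t) = u(η,σ).
By the chain rule T_t = u_σ + u_η, T_x = u_η, T_xx = u_ηη.
Then T_t - T_x = u_σ: the advection term cancels and the PDE becomes the heat equation u_σ = u_ηη on η ∈ ℝ.
Initial data: u(η,0) = T(η,0) = 3sin(3η) + sin(4η).
On η ∈ ℝ each mode satisfies (sin(nη))″ = -n² sin(nη), so exp(-n²σ) sin(nη) solves the heat equation; by superposition u(η,σ) = Σ c_n exp(-n²σ) sin(nη).
Reading off the coefficients: c_3=3, c_4=1, so u(η,σ) = 3exp(-9σ)sin(3η) + exp(-16σ)sin(4η).
Substituting back η = x + t, σ = t: T(x,t) = u(x + t, t).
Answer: T(x, t) = 3exp(-9t)sin(3t + 3x) + exp(-16t)sin(4t + 4x)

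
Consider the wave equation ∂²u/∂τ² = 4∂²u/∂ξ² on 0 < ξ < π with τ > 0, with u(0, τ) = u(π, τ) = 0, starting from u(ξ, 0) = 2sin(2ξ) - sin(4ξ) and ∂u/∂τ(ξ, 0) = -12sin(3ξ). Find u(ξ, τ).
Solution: Separating variables: u = Σ [A_n cos(ω_n τ) + B_n sin(ω_n τ)] sin(nξ), ω_n = 2n. From ICs (B_n = velocity coefficient / ω_n): A_2=2, A_4=-1, B_3=-2.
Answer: u(ξ, τ) = 2sin(2ξ)cos(4τ) - 2sin(3ξ)sin(6τ) - sin(4ξ)cos(8τ)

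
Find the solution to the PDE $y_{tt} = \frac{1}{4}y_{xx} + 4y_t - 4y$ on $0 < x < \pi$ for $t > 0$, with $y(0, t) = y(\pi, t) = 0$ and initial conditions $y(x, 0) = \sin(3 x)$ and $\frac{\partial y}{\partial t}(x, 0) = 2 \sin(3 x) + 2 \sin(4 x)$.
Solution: Substitute $y = e^{2t}u$.
Then $y_t = e^{2t}(u_t + 2u)$, $y_{tt} = e^{2t}(u_{tt} + 4u_t + 4u)$, $y_{xx} = e^{2t}u_{xx}$; substituting and dividing by $e^{2t}$, the lower-order terms cancel: $u_{tt} = \frac{1}{4}u_{xx}$ (standard wave equation).
Data for $u$: $u(x,0) = y(x,0) = \sin(3 x)$; $u_t(x,0) = y_t(x,0) - 2y(x,0) = 2 \sin(4 x)$. The boundary conditions carry over: $u(0,t) = u(\pi,t) = 0$.
Separating variables: $u = \sum [A_n \cos(\omega_n t) + B_n \sin(\omega_n t)] \sin(nx)$, $\omega_n = n/2$. From ICs ($B_n$ = velocity coefficient / $\omega_n$): $A_3=1, B_4=1$.
So $u(x,t) = \sin(2 t) \sin(4 x) + \sin(3 x) \cos(3 t/2)$, and $y(x,t) = e^{2t}u(x,t)$.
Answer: $y(x, t) = e^{2 t} \sin(2 t) \sin(4 x) + e^{2 t} \sin(3 x) \cos(3 t/2)$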